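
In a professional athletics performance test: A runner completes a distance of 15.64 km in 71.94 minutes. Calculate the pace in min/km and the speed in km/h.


Pace = time / distance = 71.94 min / 15.64 km = 4.5997 min/km
Speed = distance / time_in_hours = 15.64 / 1.199 hr
Speed = 13.0442 km/h

4.5997 min/km, 13.0442 km/h


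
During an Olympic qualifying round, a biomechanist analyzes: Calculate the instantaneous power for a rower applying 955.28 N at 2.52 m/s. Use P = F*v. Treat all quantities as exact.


P = F * v
P = 955.28 * 2.52
P = 2407.3056 W

2407.3056 W


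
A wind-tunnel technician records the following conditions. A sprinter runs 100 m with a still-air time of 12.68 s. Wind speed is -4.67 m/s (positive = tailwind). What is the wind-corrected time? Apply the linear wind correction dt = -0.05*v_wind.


dt = -0.05 * v_wind = -0.05 * -4.67 = 0.2335 s
t_corrected = t_still + dt = 12.68 + (0.2335)
t_corrected = 12.9135 s

12.9135 s


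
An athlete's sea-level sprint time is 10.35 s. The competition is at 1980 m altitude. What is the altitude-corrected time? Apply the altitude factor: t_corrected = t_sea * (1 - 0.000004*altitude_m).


Correction factor = 1 - 0.000004 * 1980 = 0.99208
t_corrected = t_sea * factor = 10.35 * 0.99208
t_corrected = 10.268 s

10.268 s


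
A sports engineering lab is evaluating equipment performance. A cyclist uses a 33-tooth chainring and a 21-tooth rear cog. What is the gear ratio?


GR = front_teeth / rear_teeth
GR = 33 / 21
GR = 1.5714

1.5714


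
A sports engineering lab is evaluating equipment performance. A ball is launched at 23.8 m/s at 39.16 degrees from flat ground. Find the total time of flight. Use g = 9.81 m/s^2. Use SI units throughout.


T = 2*v*sin(theta)/g
sin(theta) = sin(39.16 deg) = 0.6315
T = 2*23.8*0.6315 / 9.81
T = 30.0588 / 9.81 = 3.0641 s

3.0641 s


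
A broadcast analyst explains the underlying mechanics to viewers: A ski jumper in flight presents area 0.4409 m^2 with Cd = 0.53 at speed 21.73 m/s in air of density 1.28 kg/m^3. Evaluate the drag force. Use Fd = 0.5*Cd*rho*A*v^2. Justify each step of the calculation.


Fd = 0.5 * Cd * rho * A * v^2
Fd = 0.5 * 0.53 * 1.28 * 0.4409 * 21.73^2
v^2 = 472.1929
Fd = 0.5 * 0.53 * 1.28 * 0.4409 * 472.1929 = 70.618 N

70.618 N


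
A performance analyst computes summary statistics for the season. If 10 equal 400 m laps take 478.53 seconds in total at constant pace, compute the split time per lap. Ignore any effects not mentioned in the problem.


Split time = total_time / n_laps = 478.53 / 10
Split time = 47.853 s per lap

47.853 s


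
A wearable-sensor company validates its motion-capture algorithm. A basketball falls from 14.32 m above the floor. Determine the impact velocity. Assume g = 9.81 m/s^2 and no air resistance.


v = sqrt(2 * g * h)
v = sqrt(2 * 9.81 * 14.32)
v = sqrt(280.9584) = 16.7618 m/s

16.7618 m/s


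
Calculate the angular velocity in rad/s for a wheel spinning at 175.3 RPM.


omega = RPM * 2 * pi / 60
omega = 175.3 * 2 * 3.14159 / 60
omega = 1101.4424 / 60 = 18.3574 rad/s

18.3574 rad/s


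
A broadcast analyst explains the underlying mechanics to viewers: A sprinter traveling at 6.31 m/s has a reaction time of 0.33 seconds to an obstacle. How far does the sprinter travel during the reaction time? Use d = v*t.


d = v * t
d = 6.31 * 0.33
d = 2.0823 m

2.0823 m


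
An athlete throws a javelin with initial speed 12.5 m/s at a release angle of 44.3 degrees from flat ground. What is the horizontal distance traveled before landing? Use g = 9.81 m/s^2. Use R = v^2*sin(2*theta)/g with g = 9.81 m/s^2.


R = v^2 * sin(2*theta) / g
Convert angle to radians: theta = 44.3 deg = 0.7732 rad
sin(2*theta) = sin(1.5464) = 0.9997
R = 12.5^2 * 0.9997 / 9.81
R = 156.25 * 0.9997 / 9.81 = 15.9229 m

15.9229 m


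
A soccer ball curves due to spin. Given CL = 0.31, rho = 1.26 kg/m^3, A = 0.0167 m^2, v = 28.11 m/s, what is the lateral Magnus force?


FM = 0.5 * CL * rho * A * v^2
FM = 0.5 * 0.31 * 1.26 * 0.0167 * 28.11^2
v^2 = 790.1721
FM = 0.5 * 0.31 * 1.26 * 0.0167 * 790.1721 = 2.5772 N

2.5772 N


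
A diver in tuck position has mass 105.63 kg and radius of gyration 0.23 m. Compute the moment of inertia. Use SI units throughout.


I = m * k^2
I = 105.63 * 0.23^2
I = 105.63 * 0.0529 = 5.5878 kg*m^2

5.5878 kg*m^2


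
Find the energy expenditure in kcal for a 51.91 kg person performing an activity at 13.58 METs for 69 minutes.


kcal = MET * mass * time_hr
Convert time: 69 min = 1.15 hr
kcal = 13.58 * 51.91 * 1.15
kcal = 810.6785 kcal

810.6785 kcal


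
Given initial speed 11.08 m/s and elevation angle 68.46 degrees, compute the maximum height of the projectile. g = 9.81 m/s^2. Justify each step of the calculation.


H = (v*sin(theta))^2 / (2*g)
vy = v*sin(theta) = 11.08 * sin(68.46 deg) = 10.3062 m/s
H = vy^2 / (2*g) = 106.2175 / (2*9.81)
H = 106.2175 / 19.62 = 5.4137 m

5.4137 m


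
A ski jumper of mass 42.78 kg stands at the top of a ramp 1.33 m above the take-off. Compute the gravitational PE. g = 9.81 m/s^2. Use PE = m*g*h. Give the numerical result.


PE = m * g * h
PE = 42.78 * 9.81 * 1.33
PE = 419.6718 * 1.33 = 558.1635 J

558.1635 J


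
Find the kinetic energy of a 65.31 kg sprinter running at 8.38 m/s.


KE = 0.5 * m * v^2
KE = 0.5 * 65.31 * 8.38^2
KE = 0.5 * 65.31 * 70.2244 = 2293.1778 J

2293.1778 J


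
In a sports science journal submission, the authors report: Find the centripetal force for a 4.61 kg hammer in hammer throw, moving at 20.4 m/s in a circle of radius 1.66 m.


Fc = m * v^2 / r
v^2 = 20.4^2 = 416.16
Fc = 4.61 * 416.16 / 1.66
Fc = 1918.4976 / 1.66 = 1155.7214 N

1155.7214 N


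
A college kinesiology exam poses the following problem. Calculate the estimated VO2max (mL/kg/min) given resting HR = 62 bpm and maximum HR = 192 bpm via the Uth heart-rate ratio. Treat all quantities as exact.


VO2max = 15.3 * HRmax / HRrest
VO2max = 15.3 * 192 / 62
VO2max = 2937.6 / 62 = 47.3806 mL/kg/min

47.3806 mL/kg/min


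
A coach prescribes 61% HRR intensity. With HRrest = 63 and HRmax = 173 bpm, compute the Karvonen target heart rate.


Target = HRrest + pct*(HRmax - HRrest)
Heart rate reserve = HRmax - HRrest = 173 - 63 = 110 bpm
Fraction = 61% = 0.61
Target = 63 + 0.61 * 110
Target = 63 + 67.1 = 130.1 bpm

130.1 bpm


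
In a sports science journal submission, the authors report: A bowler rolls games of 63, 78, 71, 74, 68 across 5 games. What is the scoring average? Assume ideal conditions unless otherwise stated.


Average = sum / n
Sum = 354
Average = 354 / 5 = 70.8

70.8


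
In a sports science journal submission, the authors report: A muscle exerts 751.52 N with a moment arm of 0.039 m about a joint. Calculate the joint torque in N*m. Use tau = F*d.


tau = F * d
tau = 751.52 * 0.039
tau = 29.3093 N*m

29.3093 N*m


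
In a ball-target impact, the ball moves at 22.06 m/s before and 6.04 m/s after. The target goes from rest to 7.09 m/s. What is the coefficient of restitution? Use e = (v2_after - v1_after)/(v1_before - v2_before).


e = (v2_after - v1_after) / (v1_before - v2_before)
Numerator = 7.09 - 6.04 = 1.05
Denominator = 22.06 - 0 = 22.06
e = 1.05 / 22.06 = 0.0476

0.0476


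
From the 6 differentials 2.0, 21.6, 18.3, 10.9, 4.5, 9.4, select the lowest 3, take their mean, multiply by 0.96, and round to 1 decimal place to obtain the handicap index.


All differentials: 2.0, 21.6, 18.3, 10.9, 4.5, 9.4
Sorted: 2.0, 4.5, 9.4, 10.9, 18.3, 21.6
Best 3: 2.0, 4.5, 9.4
Average of best = 15.9 / 3 = 5.3
Raw index = 5.3 * 0.96 = 5.088
Handicap index = round(5.088, 1) = 5.1

5.1


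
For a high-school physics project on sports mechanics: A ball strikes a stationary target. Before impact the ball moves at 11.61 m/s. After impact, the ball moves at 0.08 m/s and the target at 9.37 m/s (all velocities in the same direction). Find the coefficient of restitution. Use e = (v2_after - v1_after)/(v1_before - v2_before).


e = (v2_after - v1_after) / (v1_before - v2_before)
Numerator = 9.37 - 0.08 = 9.29
Denominator = 11.61 - 0 = 11.61
e = 9.29 / 11.61 = 0.8002

0.8002


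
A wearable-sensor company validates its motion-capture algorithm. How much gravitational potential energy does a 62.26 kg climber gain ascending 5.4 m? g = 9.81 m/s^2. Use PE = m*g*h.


PE = m * g * h
PE = 62.26 * 9.81 * 5.4
PE = 610.7706 * 5.4 = 3298.1612 J

3298.1612 J


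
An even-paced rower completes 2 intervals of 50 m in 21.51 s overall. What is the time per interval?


Split time = total_time / n_laps = 21.51 / 2
Split time = 10.755 s per lap

10.755 s


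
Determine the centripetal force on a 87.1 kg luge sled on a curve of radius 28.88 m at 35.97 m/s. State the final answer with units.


Fc = m * v^2 / r
v^2 = 35.97^2 = 1293.8409
Fc = 87.1 * 1293.8409 / 28.88
Fc = 112693.5424 / 28.88 = 3902.131 N

3902.131 N


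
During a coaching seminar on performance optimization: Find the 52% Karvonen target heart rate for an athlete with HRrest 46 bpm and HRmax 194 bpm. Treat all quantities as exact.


Target = HRrest + pct*(HRmax - HRrest)
Heart rate reserve = HRmax - HRrest = 194 - 46 = 148 bpm
Fraction = 52% = 0.52
Target = 46 + 0.52 * 148
Target = 46 + 76.96 = 122.96 bpm

122.96 bpm


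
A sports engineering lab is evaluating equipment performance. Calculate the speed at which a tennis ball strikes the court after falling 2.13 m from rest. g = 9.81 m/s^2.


v = sqrt(2 * g * h)
v = sqrt(2 * 9.81 * 2.13)
v = sqrt(41.7906) = 6.4646 m/s

6.4646 m/s


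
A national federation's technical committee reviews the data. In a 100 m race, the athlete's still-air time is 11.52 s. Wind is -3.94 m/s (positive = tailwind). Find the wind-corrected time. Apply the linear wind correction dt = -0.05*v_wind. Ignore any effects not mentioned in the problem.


dt = -0.05 * v_wind = -0.05 * -3.94 = 0.197 s
t_corrected = t_still + dt = 11.52 + (0.197)
t_corrected = 11.717 s

11.717 s


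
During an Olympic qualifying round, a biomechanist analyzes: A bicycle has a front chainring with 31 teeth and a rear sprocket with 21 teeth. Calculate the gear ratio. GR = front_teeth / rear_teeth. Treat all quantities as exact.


GR = front_teeth / rear_teeth
GR = 31 / 21
GR = 1.4762

1.4762


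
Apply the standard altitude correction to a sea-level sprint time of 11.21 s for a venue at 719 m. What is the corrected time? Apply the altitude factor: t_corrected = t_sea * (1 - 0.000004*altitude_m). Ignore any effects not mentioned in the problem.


Correction factor = 1 - 0.000004 * 719 = 0.997124
t_corrected = t_sea * factor = 11.21 * 0.997124
t_corrected = 11.1778 s

11.1778 s


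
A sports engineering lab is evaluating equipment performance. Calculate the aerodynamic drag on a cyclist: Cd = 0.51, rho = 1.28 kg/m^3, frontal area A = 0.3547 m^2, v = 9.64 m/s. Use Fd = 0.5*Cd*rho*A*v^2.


Fd = 0.5 * Cd * rho * A * v^2
Fd = 0.5 * 0.51 * 1.28 * 0.3547 * 9.64^2
v^2 = 92.9296
Fd = 0.5 * 0.51 * 1.28 * 0.3547 * 92.9296 = 10.7588 N

10.7588 N


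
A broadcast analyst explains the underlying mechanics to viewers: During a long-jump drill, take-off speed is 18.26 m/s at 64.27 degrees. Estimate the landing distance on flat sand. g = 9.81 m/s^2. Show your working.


R = v^2 * sin(2*theta) / g
Convert angle to radians: theta = 64.27 deg = 1.1217 rad
sin(2*theta) = sin(2.2434) = 0.7822
R = 18.26^2 * 0.7822 / 9.81
R = 333.4276 * 0.7822 / 9.81 = 26.5849 m

26.5849 m


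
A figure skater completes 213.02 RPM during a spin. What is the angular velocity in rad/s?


omega = RPM * 2 * pi / 60
omega = 213.02 * 2 * 3.14159 / 60
omega = 1338.4441 / 60 = 22.3074 rad/s

22.3074 rad/s


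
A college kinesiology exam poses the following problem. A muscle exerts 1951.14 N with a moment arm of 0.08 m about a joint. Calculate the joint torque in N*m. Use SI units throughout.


tau = F * d
tau = 1951.14 * 0.08
tau = 156.0912 N*m

156.0912 N*m


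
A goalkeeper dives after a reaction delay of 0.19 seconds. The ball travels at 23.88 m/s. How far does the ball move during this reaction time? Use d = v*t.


d = v * t
d = 23.88 * 0.19
d = 4.5372 m

4.5372 m


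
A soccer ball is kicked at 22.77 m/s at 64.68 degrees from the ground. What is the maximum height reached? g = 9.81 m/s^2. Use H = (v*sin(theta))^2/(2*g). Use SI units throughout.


H = (v*sin(theta))^2 / (2*g)
vy = v*sin(theta) = 22.77 * sin(64.68 deg) = 20.5826 m/s
H = vy^2 / (2*g) = 423.6418 / (2*9.81)
H = 423.6418 / 19.62 = 21.5923 m

21.5923 m


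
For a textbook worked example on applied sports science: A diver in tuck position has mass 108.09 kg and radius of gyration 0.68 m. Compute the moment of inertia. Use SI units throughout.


I = m * k^2
I = 108.09 * 0.68^2
I = 108.09 * 0.4624 = 49.9808 kg*m^2

49.9808 kg*m^2


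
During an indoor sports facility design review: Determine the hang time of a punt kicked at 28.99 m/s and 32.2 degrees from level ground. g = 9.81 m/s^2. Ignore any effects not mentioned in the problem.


T = 2*v*sin(theta)/g
sin(theta) = sin(32.2 deg) = 0.5329
T = 2*28.99*0.5329 / 9.81
T = 30.8962 / 9.81 = 3.1495 s

3.1495 s


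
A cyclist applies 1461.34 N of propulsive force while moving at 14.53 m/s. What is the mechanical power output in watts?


P = F * v
P = 1461.34 * 14.53
P = 21233.2702 W

21233.2702 W


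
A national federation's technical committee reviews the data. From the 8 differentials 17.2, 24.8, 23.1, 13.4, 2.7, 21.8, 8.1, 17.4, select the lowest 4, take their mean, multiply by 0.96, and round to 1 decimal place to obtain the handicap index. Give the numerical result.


All differentials: 17.2, 24.8, 23.1, 13.4, 2.7, 21.8, 8.1, 17.4
Sorted: 2.7, 8.1, 13.4, 17.2, 17.4, 21.8, 23.1, 24.8
Best 4: 2.7, 8.1, 13.4, 17.2
Average of best = 41.4 / 4 = 10.35
Raw index = 10.35 * 0.96 = 9.936
Handicap index = round(9.936, 1) = 9.9

9.9


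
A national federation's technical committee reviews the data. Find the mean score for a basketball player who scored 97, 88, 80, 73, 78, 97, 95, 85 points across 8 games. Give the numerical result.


Average = sum / n
Sum = 693
Average = 693 / 8 = 86.625

86.625


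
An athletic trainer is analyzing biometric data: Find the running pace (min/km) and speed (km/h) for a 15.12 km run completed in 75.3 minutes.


Pace = time / distance = 75.3 min / 15.12 km = 4.9802 min/km
Speed = distance / time_in_hours = 15.12 / 1.255 hr
Speed = 12.0478 km/h

4.9802 min/km, 12.0478 km/h


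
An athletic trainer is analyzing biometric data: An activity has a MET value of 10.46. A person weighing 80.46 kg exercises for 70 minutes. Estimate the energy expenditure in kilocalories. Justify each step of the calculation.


kcal = MET * mass * time_hr
Convert time: 70 min = 1.1667 hr
kcal = 10.46 * 80.46 * 1.1667
kcal = 981.8802 kcal

981.8802 kcal


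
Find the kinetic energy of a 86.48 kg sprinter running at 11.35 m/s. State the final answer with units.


KE = 0.5 * m * v^2
KE = 0.5 * 86.48 * 11.35^2
KE = 0.5 * 86.48 * 128.8225 = 5570.2849 J

5570.2849 J


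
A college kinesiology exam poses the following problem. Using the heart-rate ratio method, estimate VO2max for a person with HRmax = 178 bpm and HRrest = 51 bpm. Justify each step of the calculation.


VO2max = 15.3 * HRmax / HRrest
VO2max = 15.3 * 178 / 51
VO2max = 2723.4 / 51 = 53.4 mL/kg/min

53.4 mL/kg/min


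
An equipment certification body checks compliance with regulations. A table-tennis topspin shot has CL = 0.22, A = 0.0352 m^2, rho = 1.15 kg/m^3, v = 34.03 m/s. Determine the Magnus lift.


FM = 0.5 * CL * rho * A * v^2
FM = 0.5 * 0.22 * 1.15 * 0.0352 * 34.03^2
v^2 = 1158.0409
FM = 0.5 * 0.22 * 1.15 * 0.0352 * 1158.0409 = 5.1565 N

5.1565 N


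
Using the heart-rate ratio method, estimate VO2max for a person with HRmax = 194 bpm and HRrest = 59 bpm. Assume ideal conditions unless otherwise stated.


VO2max = 15.3 * HRmax / HRrest
VO2max = 15.3 * 194 / 59
VO2max = 2968.2 / 59 = 50.3085 mL/kg/min

50.3085 mL/kg/min


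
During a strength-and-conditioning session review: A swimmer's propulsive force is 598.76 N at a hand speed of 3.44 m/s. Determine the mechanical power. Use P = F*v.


P = F * v
P = 598.76 * 3.44
P = 2059.7344 W

2059.7344 W


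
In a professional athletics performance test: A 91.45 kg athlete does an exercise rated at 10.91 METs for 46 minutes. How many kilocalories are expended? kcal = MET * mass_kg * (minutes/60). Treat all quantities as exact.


kcal = MET * mass * time_hr
Convert time: 46 min = 0.7667 hr
kcal = 10.91 * 91.45 * 0.7667
kcal = 764.9183 kcal

764.9183 kcal


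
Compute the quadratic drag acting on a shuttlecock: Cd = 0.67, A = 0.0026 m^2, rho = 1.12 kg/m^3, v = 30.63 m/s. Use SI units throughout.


Fd = 0.5 * Cd * rho * A * v^2
Fd = 0.5 * 0.67 * 1.12 * 0.0026 * 30.63^2
v^2 = 938.1969
Fd = 0.5 * 0.67 * 1.12 * 0.0026 * 938.1969 = 0.9152 N

0.9152 N


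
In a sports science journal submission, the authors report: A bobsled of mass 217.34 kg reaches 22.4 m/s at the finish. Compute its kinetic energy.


KE = 0.5 * m * v^2
KE = 0.5 * 217.34 * 22.4^2
KE = 0.5 * 217.34 * 501.76 = 54526.2592 J

54526.2592 J


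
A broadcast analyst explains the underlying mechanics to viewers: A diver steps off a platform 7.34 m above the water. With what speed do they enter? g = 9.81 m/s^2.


v = sqrt(2 * g * h)
v = sqrt(2 * 9.81 * 7.34)
v = sqrt(144.0108) = 12.0004 m/s

12.0004 m/s


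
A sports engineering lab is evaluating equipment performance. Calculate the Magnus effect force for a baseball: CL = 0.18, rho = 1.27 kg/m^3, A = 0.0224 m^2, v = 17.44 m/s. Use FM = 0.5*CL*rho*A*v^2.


FM = 0.5 * CL * rho * A * v^2
FM = 0.5 * 0.18 * 1.27 * 0.0224 * 17.44^2
v^2 = 304.1536
FM = 0.5 * 0.18 * 1.27 * 0.0224 * 304.1536 = 0.7787 N

0.7787 N


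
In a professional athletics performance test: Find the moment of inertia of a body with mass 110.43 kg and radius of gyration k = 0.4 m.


I = m * k^2
I = 110.43 * 0.4^2
I = 110.43 * 0.16 = 17.6688 kg*m^2

17.6688 kg*m^2


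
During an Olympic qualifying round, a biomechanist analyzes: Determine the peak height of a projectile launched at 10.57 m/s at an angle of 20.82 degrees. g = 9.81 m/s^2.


H = (v*sin(theta))^2 / (2*g)
vy = v*sin(theta) = 10.57 * sin(20.82 deg) = 3.7569 m/s
H = vy^2 / (2*g) = 14.1145 / (2*9.81)
H = 14.1145 / 19.62 = 0.7194 m

0.7194 m


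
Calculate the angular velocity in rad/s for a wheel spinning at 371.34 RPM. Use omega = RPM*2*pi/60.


omega = RPM * 2 * pi / 60
omega = 371.34 * 2 * 3.14159 / 60
omega = 2333.198 / 60 = 38.8866 rad/s

38.8866 rad/s


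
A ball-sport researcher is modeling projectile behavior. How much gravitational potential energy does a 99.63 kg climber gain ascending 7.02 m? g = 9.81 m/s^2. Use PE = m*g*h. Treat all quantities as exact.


PE = m * g * h
PE = 99.63 * 9.81 * 7.02
PE = 977.3703 * 7.02 = 6861.1395 J

6861.1395 J


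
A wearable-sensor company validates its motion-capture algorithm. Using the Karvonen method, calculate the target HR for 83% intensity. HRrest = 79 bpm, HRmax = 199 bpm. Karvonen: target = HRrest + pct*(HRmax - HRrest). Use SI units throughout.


Target = HRrest + pct*(HRmax - HRrest)
Heart rate reserve = HRmax - HRrest = 199 - 79 = 120 bpm
Fraction = 83% = 0.83
Target = 79 + 0.83 * 120
Target = 79 + 99.6 = 178.6 bpm

178.6 bpm


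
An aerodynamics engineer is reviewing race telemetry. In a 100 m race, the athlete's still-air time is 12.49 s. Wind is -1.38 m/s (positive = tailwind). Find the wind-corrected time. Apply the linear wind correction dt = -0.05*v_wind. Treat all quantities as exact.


dt = -0.05 * v_wind = -0.05 * -1.38 = 0.069 s
t_corrected = t_still + dt = 12.49 + (0.069)
t_corrected = 12.559 s

12.559 s


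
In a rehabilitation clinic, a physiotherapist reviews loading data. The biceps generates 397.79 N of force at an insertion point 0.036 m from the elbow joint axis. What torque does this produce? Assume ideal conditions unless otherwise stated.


tau = F * d
tau = 397.79 * 0.036
tau = 14.3204 N*m

14.3204 N*m


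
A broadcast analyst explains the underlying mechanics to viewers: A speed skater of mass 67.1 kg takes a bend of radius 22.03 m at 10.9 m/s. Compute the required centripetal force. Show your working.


Fc = m * v^2 / r
v^2 = 10.9^2 = 118.81
Fc = 67.1 * 118.81 / 22.03
Fc = 7972.151 / 22.03 = 361.877 N

361.877 N


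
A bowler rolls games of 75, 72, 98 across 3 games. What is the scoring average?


Average = sum / n
Sum = 245
Average = 245 / 3 = 81.6667

81.6667


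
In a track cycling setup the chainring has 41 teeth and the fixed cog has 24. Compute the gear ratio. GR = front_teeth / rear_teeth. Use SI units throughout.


GR = front_teeth / rear_teeth
GR = 41 / 24
GR = 1.7083

1.7083


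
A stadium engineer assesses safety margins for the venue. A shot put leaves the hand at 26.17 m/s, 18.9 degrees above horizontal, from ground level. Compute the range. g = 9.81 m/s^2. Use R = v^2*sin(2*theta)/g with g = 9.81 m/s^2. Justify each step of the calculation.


R = v^2 * sin(2*theta) / g
Convert angle to radians: theta = 18.9 deg = 0.3299 rad
sin(2*theta) = sin(0.6597) = 0.6129
R = 26.17^2 * 0.6129 / 9.81
R = 684.8689 * 0.6129 / 9.81 = 42.7891 m

42.7891 m


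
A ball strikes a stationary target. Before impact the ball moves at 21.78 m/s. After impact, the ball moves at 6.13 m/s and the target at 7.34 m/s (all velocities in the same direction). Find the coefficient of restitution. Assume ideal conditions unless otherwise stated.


e = (v2_after - v1_after) / (v1_before - v2_before)
Numerator = 7.34 - 6.13 = 1.21
Denominator = 21.78 - 0 = 21.78
e = 1.21 / 21.78 = 0.0556

0.0556


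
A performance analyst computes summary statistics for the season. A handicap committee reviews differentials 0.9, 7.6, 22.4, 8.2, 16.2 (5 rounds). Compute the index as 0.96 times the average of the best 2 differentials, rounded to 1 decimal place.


All differentials: 0.9, 7.6, 22.4, 8.2, 16.2
Sorted: 0.9, 7.6, 8.2, 16.2, 22.4
Best 2: 0.9, 7.6
Average of best = 8.5 / 2 = 4.25
Raw index = 4.25 * 0.96 = 4.08
Handicap index = round(4.08, 1) = 4.1

4.1


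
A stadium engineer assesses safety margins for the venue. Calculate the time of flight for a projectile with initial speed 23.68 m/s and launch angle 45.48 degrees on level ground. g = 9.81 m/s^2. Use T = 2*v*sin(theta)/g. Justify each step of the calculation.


T = 2*v*sin(theta)/g
sin(theta) = sin(45.48 deg) = 0.713
T = 2*23.68*0.713 / 9.81
T = 33.768 / 9.81 = 3.4422 s

3.4422 s


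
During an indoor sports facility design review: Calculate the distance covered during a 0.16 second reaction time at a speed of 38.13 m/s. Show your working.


d = v * t
d = 38.13 * 0.16
d = 6.1008 m

6.1008 m


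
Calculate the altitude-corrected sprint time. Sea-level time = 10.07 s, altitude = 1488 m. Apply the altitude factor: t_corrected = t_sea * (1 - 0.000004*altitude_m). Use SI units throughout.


Correction factor = 1 - 0.000004 * 1488 = 0.994048
t_corrected = t_sea * factor = 10.07 * 0.994048
t_corrected = 10.0101 s

10.0101 s


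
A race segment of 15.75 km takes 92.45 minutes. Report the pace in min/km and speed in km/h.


Pace = time / distance = 92.45 min / 15.75 km = 5.8698 min/km
Speed = distance / time_in_hours = 15.75 / 1.5408 hr
Speed = 10.2217 km/h

5.8698 min/km, 10.2217 km/h


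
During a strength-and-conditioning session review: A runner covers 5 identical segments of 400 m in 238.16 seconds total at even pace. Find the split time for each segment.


Split time = total_time / n_laps = 238.16 / 5
Split time = 47.632 s per lap

47.632 s


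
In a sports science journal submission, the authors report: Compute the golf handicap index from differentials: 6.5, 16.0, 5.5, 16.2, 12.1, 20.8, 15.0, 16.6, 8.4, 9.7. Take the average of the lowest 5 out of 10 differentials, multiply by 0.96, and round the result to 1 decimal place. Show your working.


All differentials: 6.5, 16.0, 5.5, 16.2, 12.1, 20.8, 15.0, 16.6, 8.4, 9.7
Sorted: 5.5, 6.5, 8.4, 9.7, 12.1, 15.0, 16.0, 16.2, 16.6, 20.8
Best 5: 5.5, 6.5, 8.4, 9.7, 12.1
Average of best = 42.2 / 5 = 8.44
Raw index = 8.44 * 0.96 = 8.1024
Handicap index = round(8.1024, 1) = 8.1

8.1


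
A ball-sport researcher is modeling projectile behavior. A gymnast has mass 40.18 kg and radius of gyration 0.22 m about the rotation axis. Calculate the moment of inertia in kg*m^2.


I = m * k^2
I = 40.18 * 0.22^2
I = 40.18 * 0.0484 = 1.9447 kg*m^2

1.9447 kg*m^2


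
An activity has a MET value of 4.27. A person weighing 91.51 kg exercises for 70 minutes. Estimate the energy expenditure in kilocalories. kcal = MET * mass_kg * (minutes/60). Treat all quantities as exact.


kcal = MET * mass * time_hr
Convert time: 70 min = 1.1667 hr
kcal = 4.27 * 91.51 * 1.1667
kcal = 455.8723 kcal

455.8723 kcal


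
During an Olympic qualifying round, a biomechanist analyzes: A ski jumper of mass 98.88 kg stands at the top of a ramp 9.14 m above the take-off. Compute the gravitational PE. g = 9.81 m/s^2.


PE = m * g * h
PE = 98.88 * 9.81 * 9.14
PE = 970.0128 * 9.14 = 8865.917 J

8865.917 J


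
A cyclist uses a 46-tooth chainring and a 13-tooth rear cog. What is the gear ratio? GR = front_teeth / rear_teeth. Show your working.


GR = front_teeth / rear_teeth
GR = 46 / 13
GR = 3.5385

3.5385


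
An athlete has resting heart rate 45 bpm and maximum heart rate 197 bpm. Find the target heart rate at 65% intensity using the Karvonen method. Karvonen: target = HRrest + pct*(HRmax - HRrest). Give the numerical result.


Target = HRrest + pct*(HRmax - HRrest)
Heart rate reserve = HRmax - HRrest = 197 - 45 = 152 bpm
Fraction = 65% = 0.65
Target = 45 + 0.65 * 152
Target = 45 + 98.8 = 143.8 bpm

143.8 bpm


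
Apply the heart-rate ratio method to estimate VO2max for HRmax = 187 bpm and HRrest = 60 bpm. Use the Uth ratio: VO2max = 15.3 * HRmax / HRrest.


VO2max = 15.3 * HRmax / HRrest
VO2max = 15.3 * 187 / 60
VO2max = 2861.1 / 60 = 47.685 mL/kg/min

47.685 mL/kg/min


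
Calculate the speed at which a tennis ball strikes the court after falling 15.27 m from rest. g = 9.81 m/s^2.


v = sqrt(2 * g * h)
v = sqrt(2 * 9.81 * 15.27)
v = sqrt(299.5974) = 17.3089 m/s

17.3089 m/s


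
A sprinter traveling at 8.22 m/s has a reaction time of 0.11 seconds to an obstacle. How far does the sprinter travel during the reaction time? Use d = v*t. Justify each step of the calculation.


d = v * t
d = 8.22 * 0.11
d = 0.9042 m

0.9042 m


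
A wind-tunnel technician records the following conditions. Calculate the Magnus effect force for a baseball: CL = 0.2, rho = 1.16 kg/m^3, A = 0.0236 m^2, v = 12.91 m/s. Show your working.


FM = 0.5 * CL * rho * A * v^2
FM = 0.5 * 0.2 * 1.16 * 0.0236 * 12.91^2
v^2 = 166.6681
FM = 0.5 * 0.2 * 1.16 * 0.0236 * 166.6681 = 0.4563 N

0.4563 N


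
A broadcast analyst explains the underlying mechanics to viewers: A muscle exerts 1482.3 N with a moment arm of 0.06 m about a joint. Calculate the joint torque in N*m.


tau = F * d
tau = 1482.3 * 0.06
tau = 88.938 N*m

88.938 N*m


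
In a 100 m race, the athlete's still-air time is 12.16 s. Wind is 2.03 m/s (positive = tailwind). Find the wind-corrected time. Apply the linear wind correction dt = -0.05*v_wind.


dt = -0.05 * v_wind = -0.05 * 2.03 = -0.1015 s
t_corrected = t_still + dt = 12.16 + (-0.1015)
t_corrected = 12.0585 s

12.0585 s


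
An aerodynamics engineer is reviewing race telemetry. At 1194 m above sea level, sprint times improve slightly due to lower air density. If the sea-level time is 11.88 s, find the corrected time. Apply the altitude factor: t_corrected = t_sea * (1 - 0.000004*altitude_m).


Correction factor = 1 - 0.000004 * 1194 = 0.995224
t_corrected = t_sea * factor = 11.88 * 0.995224
t_corrected = 11.8233 s

11.8233 s


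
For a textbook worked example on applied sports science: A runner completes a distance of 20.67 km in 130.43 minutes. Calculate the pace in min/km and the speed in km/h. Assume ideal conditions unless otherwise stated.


Pace = time / distance = 130.43 min / 20.67 km = 6.3101 min/km
Speed = distance / time_in_hours = 20.67 / 2.1738 hr
Speed = 9.5085 km/h

6.3101 min/km, 9.5085 km/h


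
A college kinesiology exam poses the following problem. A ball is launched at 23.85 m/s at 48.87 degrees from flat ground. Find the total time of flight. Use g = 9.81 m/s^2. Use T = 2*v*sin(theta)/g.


T = 2*v*sin(theta)/g
sin(theta) = sin(48.87 deg) = 0.7532
T = 2*23.85*0.7532 / 9.81
T = 35.9286 / 9.81 = 3.6624 s

3.6624 s


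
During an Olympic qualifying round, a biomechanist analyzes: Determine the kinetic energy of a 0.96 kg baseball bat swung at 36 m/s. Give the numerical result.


KE = 0.5 * m * v^2
KE = 0.5 * 0.96 * 36^2
KE = 0.5 * 0.96 * 1296 = 622.08 J

622.08 J


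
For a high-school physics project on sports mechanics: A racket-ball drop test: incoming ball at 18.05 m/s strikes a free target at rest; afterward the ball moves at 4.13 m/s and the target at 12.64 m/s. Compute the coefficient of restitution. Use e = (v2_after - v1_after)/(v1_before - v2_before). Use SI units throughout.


e = (v2_after - v1_after) / (v1_before - v2_before)
Numerator = 12.64 - 4.13 = 8.51
Denominator = 18.05 - 0 = 18.05
e = 8.51 / 18.05 = 0.4715

0.4715


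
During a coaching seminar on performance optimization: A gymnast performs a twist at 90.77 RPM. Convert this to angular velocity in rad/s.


omega = RPM * 2 * pi / 60
omega = 90.77 * 2 * 3.14159 / 60
omega = 570.3247 / 60 = 9.5054 rad/s

9.5054 rad/s


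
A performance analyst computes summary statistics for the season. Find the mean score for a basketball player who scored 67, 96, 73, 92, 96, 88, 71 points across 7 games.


Average = sum / n
Sum = 583
Average = 583 / 7 = 83.2857

83.2857


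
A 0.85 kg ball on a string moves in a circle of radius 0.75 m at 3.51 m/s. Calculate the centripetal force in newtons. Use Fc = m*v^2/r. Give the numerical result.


Fc = m * v^2 / r
v^2 = 3.51^2 = 12.3201
Fc = 0.85 * 12.3201 / 0.75
Fc = 10.4721 / 0.75 = 13.9628 N

13.9628 N


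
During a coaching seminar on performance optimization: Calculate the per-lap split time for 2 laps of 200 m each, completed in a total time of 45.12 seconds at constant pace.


Split time = total_time / n_laps = 45.12 / 2
Split time = 22.56 s per lap

22.56 s


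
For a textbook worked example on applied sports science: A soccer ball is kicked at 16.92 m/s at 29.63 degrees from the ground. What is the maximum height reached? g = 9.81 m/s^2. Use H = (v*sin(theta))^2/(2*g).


H = (v*sin(theta))^2 / (2*g)
vy = v*sin(theta) = 16.92 * sin(29.63 deg) = 8.3652 m/s
H = vy^2 / (2*g) = 69.9765 / (2*9.81)
H = 69.9765 / 19.62 = 3.5666 m

3.5666 m


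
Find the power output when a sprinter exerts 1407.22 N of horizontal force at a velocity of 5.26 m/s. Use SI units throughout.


P = F * v
P = 1407.22 * 5.26
P = 7401.9772 W

7401.9772 W


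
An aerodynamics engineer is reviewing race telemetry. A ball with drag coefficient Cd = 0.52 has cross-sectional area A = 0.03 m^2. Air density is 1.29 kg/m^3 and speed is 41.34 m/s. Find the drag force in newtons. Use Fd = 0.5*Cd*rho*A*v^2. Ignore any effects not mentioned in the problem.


Fd = 0.5 * Cd * rho * A * v^2
Fd = 0.5 * 0.52 * 1.29 * 0.03 * 41.34^2
v^2 = 1708.9956
Fd = 0.5 * 0.52 * 1.29 * 0.03 * 1708.9956 = 17.1959 N

17.1959 N


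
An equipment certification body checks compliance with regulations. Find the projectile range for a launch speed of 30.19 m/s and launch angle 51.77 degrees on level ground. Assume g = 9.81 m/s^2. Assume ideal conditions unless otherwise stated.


R = v^2 * sin(2*theta) / g
Convert angle to radians: theta = 51.77 deg = 0.9036 rad
sin(2*theta) = sin(1.8071) = 0.9722
R = 30.19^2 * 0.9722 / 9.81
R = 911.4361 * 0.9722 / 9.81 = 90.3266 m

90.3266 m


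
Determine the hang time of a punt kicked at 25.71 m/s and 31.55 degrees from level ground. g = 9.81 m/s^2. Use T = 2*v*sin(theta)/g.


T = 2*v*sin(theta)/g
sin(theta) = sin(31.55 deg) = 0.5232
T = 2*25.71*0.5232 / 9.81
T = 26.9051 / 9.81 = 2.7426 s

2.7426 s


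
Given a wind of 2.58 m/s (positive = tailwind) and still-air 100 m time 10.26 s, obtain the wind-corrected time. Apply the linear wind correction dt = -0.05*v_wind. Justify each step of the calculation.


dt = -0.05 * v_wind = -0.05 * 2.58 = -0.129 s
t_corrected = t_still + dt = 10.26 + (-0.129)
t_corrected = 10.131 s

10.131 s


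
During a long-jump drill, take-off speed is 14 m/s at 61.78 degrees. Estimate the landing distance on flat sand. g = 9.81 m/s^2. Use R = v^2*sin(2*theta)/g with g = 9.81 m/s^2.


R = v^2 * sin(2*theta) / g
Convert angle to radians: theta = 61.78 deg = 1.0783 rad
sin(2*theta) = sin(2.1565) = 0.8333
R = 14^2 * 0.8333 / 9.81
R = 196 * 0.8333 / 9.81 = 16.6492 m

16.6492 m


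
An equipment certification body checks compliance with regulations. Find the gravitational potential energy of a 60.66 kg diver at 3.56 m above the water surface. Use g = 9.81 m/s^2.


PE = m * g * h
PE = 60.66 * 9.81 * 3.56
PE = 595.0746 * 3.56 = 2118.4656 J

2118.4656 J


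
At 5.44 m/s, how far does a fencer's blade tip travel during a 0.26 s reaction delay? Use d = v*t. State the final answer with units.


d = v * t
d = 5.44 * 0.26
d = 1.4144 m

1.4144 m


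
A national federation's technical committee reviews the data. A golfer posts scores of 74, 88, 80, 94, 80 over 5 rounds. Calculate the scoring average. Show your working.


Average = sum / n
Sum = 416
Average = 416 / 5 = 83.2

83.2


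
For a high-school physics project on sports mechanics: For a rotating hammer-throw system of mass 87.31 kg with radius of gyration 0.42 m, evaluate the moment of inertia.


I = m * k^2
I = 87.31 * 0.42^2
I = 87.31 * 0.1764 = 15.4015 kg*m^2

15.4015 kg*m^2


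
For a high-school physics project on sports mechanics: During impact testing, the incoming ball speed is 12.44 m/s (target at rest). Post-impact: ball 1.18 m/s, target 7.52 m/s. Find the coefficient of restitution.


e = (v2_after - v1_after) / (v1_before - v2_before)
Numerator = 7.52 - 1.18 = 6.34
Denominator = 12.44 - 0 = 12.44
e = 6.34 / 12.44 = 0.5096

0.5096


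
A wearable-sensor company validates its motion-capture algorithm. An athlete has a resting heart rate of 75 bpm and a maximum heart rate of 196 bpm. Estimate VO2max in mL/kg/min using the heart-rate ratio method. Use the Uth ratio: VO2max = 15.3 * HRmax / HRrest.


VO2max = 15.3 * HRmax / HRrest
VO2max = 15.3 * 196 / 75
VO2max = 2998.8 / 75 = 39.984 mL/kg/min

39.984 mL/kg/min


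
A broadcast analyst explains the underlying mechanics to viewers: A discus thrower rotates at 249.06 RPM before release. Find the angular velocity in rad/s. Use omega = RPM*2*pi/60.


omega = RPM * 2 * pi / 60
omega = 249.06 * 2 * 3.14159 / 60
omega = 1564.8901 / 60 = 26.0815 rad/s

26.0815 rad/s


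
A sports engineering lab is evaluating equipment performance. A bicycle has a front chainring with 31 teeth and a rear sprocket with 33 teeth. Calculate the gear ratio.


GR = front_teeth / rear_teeth
GR = 31 / 33
GR = 0.9394

0.9394


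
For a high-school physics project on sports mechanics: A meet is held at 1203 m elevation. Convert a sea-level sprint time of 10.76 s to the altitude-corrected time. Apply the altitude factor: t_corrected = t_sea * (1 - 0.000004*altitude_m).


Correction factor = 1 - 0.000004 * 1203 = 0.995188
t_corrected = t_sea * factor = 10.76 * 0.995188
t_corrected = 10.7082 s

10.7082 s


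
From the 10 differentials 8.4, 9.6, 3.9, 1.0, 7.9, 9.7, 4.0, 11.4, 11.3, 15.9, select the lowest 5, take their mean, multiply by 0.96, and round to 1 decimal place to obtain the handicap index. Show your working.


All differentials: 8.4, 9.6, 3.9, 1.0, 7.9, 9.7, 4.0, 11.4, 11.3, 15.9
Sorted: 1.0, 3.9, 4.0, 7.9, 8.4, 9.6, 9.7, 11.3, 11.4, 15.9
Best 5: 1.0, 3.9, 4.0, 7.9, 8.4
Average of best = 25.2 / 5 = 5.04
Raw index = 5.04 * 0.96 = 4.8384
Handicap index = round(4.8384, 1) = 4.8

4.8


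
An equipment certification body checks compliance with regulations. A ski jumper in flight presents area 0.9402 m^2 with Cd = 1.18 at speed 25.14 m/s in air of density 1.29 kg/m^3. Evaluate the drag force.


Fd = 0.5 * Cd * rho * A * v^2
Fd = 0.5 * 1.18 * 1.29 * 0.9402 * 25.14^2
v^2 = 632.0196
Fd = 0.5 * 1.18 * 1.29 * 0.9402 * 632.0196 = 452.2645 N

452.2645 N


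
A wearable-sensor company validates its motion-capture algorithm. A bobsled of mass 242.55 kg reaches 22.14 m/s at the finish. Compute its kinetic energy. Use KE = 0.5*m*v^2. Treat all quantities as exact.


KE = 0.5 * m * v^2
KE = 0.5 * 242.55 * 22.14^2
KE = 0.5 * 242.55 * 490.1796 = 59446.531 J

59446.531 J


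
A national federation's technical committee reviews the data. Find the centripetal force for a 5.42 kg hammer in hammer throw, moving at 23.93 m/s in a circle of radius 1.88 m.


Fc = m * v^2 / r
v^2 = 23.93^2 = 572.6449
Fc = 5.42 * 572.6449 / 1.88
Fc = 3103.7354 / 1.88 = 1650.9231 N

1650.9231 N


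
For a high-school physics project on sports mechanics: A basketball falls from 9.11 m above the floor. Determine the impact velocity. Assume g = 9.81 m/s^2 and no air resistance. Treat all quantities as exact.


v = sqrt(2 * g * h)
v = sqrt(2 * 9.81 * 9.11)
v = sqrt(178.7382) = 13.3693 m/s

13.3693 m/s


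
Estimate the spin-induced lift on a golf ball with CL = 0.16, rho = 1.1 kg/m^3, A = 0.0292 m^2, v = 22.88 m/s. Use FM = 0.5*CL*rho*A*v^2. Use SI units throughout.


FM = 0.5 * CL * rho * A * v^2
FM = 0.5 * 0.16 * 1.1 * 0.0292 * 22.88^2
v^2 = 523.4944
FM = 0.5 * 0.16 * 1.1 * 0.0292 * 523.4944 = 1.3452 N

1.3452 N


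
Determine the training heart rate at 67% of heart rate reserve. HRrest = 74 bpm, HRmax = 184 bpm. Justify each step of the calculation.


Target = HRrest + pct*(HRmax - HRrest)
Heart rate reserve = HRmax - HRrest = 184 - 74 = 110 bpm
Fraction = 67% = 0.67
Target = 74 + 0.67 * 110
Target = 74 + 73.7 = 147.7 bpm

147.7 bpm


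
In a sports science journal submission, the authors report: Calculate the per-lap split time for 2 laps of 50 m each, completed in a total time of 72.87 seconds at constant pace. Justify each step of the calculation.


Split time = total_time / n_laps = 72.87 / 2
Split time = 36.435 s per lap

36.435 s


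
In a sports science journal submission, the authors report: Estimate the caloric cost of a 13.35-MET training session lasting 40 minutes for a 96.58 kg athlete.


kcal = MET * mass * time_hr
Convert time: 40 min = 0.6667 hr
kcal = 13.35 * 96.58 * 0.6667
kcal = 859.562 kcal

859.562 kcal


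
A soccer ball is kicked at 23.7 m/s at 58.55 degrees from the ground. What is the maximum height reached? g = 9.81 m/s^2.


H = (v*sin(theta))^2 / (2*g)
vy = v*sin(theta) = 23.7 * sin(58.55 deg) = 20.2184 m/s
H = vy^2 / (2*g) = 408.7825 / (2*9.81)
H = 408.7825 / 19.62 = 20.835 m

20.835 m


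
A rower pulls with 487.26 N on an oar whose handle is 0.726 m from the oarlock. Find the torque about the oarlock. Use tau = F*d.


tau = F * d
tau = 487.26 * 0.726
tau = 353.7508 N*m

353.7508 N*m


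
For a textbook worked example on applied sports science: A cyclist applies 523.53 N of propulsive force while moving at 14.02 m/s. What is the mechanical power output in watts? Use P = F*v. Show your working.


P = F * v
P = 523.53 * 14.02
P = 7339.8906 W

7339.8906 W


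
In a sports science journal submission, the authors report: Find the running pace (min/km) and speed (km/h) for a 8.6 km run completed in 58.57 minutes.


Pace = time / distance = 58.57 min / 8.6 km = 6.8105 min/km
Speed = distance / time_in_hours = 8.6 / 0.9762 hr
Speed = 8.81 km/h

6.8105 min/km, 8.81 km/h


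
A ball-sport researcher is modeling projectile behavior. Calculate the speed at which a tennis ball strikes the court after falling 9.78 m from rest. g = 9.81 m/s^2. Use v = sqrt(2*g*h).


v = sqrt(2 * g * h)
v = sqrt(2 * 9.81 * 9.78)
v = sqrt(191.8836) = 13.8522 m/s

13.8522 m/s
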